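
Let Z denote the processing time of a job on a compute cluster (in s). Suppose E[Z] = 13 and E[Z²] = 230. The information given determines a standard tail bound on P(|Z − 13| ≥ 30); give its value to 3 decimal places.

0.068

The first two moments determine the variance, so Chebyshev's inequality is the sharpest standard bound available.
Var(Z) = E[Z²] − (E[Z])² = 230 − 169 = 61.
Chebyshev's inequality: P(|Z − μ| ≥ t) ≤ Var(Z)/t² = 61/900 = 0.0678.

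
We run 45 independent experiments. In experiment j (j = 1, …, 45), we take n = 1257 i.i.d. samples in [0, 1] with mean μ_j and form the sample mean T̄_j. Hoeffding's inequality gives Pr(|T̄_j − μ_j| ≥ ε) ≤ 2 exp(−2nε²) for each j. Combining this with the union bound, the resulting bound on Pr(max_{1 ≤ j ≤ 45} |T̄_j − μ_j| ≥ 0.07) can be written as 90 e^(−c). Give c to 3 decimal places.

Union bound over the 45 events: Pr(max_{1 ≤ j ≤ 45} |T̄_j − μ_j| ≥ 0.07) ≤ 45·2·exp(−2nε²) = 90 exp(−2·1257·0.07²).
So c = 2·1257·0.07² = 12.3186.

12.319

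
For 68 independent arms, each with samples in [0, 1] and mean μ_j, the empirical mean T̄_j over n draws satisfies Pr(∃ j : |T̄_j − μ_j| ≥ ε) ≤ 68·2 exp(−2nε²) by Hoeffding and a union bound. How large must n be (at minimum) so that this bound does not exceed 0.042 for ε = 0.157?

164

Need 2·68·exp(−2nε²) ≤ 0.042, i.e. exp(−2nε²) ≤ 0.042/136.
So 2nε² ≥ ln(136/0.042) = 8.082741.
Hence n ≥ 8.082741/(2·0.157²) = 163.957.
The smallest integer n is 164.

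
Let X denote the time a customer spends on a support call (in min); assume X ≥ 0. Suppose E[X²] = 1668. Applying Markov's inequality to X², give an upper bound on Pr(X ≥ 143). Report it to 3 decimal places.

Since X ≥ 0, the event {X ≥ 143} is the same as {X² ≥ 20449}.
Markov's inequality applied to X² gives Pr(X² ≥ 20449) ≤ E[X²]/20449 = 1668/20449 = 0.0816.

0.082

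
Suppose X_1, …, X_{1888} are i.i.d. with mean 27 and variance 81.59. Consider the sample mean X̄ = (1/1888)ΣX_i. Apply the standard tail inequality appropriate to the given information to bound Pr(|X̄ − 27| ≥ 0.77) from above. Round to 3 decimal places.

0.073

With mean and variance of each term known, Chebyshev's inequality bounds the deviation of the sum (or sample mean).
Var(X̄) = Var(X_i)/n = 81.59/1888 = 0.043215.
Chebyshev: Pr(|X̄ − 27| ≥ 0.77) ≤ Var(X̄)/(0.77)² = 81.59/(1888·0.77²) = 0.0729.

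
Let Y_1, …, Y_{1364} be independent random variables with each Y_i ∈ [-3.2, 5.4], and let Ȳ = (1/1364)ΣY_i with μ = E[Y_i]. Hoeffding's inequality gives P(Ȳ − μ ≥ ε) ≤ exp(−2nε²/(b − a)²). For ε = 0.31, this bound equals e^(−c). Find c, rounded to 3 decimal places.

3.545

c = 2nε²/(b − a)² = 2·1364·0.31² / 8.6² = 3.5446.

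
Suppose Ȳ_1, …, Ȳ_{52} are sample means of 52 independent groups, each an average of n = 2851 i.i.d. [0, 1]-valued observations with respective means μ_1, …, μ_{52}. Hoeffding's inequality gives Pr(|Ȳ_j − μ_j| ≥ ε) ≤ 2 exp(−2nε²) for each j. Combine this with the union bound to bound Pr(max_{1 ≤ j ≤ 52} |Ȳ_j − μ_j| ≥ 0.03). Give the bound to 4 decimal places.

0.6142

Per-experiment Hoeffding bound: 2·exp(−2·2851·0.03²) = 2·exp(−5.13180) = 0.011812.
Union bound over 52 events: 52·0.011812 = 0.61422.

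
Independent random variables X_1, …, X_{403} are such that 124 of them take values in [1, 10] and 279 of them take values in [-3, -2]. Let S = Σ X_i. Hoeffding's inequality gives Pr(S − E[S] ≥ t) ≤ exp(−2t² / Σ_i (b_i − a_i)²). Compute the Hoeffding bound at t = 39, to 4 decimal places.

0.7448

Σ(b_i − a_i)² = 124·9² + 279·1² = 10323.
Exponent = 2·39² / 10323 = 0.29468.
Bound = exp(−0.29468) = 0.74477.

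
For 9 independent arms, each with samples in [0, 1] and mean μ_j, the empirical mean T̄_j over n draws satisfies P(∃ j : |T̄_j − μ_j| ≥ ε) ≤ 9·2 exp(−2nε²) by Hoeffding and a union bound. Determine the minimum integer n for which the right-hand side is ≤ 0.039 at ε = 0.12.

Need 2·9·exp(−2nε²) ≤ 0.039, i.e. exp(−2nε²) ≤ 0.039/18.
So 2nε² ≥ ln(18/0.039) = 6.134565.
Hence n ≥ 6.134565/(2·0.12²) = 213.006.
The smallest integer n is 214.

214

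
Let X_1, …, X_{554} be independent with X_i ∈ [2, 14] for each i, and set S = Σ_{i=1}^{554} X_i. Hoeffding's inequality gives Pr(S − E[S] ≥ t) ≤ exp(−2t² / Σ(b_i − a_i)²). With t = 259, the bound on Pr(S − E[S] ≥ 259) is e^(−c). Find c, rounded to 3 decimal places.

Σ(b_i − a_i)² = 554·(12)² = 79776.
c = 2t²/79776 = 2·259²/79776 = 1.6817.

1.682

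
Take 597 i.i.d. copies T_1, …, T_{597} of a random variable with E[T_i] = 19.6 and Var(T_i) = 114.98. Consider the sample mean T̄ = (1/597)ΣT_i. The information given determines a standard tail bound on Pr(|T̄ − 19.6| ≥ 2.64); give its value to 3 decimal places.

0.028

With mean and variance of each term known, Chebyshev's inequality bounds the deviation of the sum (or sample mean).
Var(T̄) = Var(T_i)/n = 114.98/597 = 0.1926.
Chebyshev: Pr(|T̄ − 19.6| ≥ 2.64) ≤ Var(T̄)/(2.64)² = 114.98/(597·2.64²) = 0.0276.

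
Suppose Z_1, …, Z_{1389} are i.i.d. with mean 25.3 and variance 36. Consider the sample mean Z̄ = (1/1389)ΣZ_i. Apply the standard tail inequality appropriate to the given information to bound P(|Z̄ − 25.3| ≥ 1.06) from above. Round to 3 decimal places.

0.023

With mean and variance of each term known, Chebyshev's inequality bounds the deviation of the sum (or sample mean).
Var(Z̄) = Var(Z_i)/n = 36/1389 = 0.025918.
Chebyshev: P(|Z̄ − 25.3| ≥ 1.06) ≤ Var(Z̄)/(1.06)² = 36/(1389·1.06²) = 0.0231.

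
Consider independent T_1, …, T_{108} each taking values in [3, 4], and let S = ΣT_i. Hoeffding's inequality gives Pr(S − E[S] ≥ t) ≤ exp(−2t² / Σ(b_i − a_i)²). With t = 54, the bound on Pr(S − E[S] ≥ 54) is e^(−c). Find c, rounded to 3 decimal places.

Σ(b_i − a_i)² = 108·(1)² = 108.
c = 2t²/108 = 2·54²/108 = 54.0000.

54.000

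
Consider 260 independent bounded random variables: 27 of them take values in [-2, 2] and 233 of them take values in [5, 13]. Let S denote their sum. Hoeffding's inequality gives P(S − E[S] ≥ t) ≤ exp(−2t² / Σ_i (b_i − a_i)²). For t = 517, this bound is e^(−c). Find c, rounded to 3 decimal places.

34.840

Σ(b_i − a_i)² = 27·4² + 233·8² = 15344.
c = 2t² / 15344 = 2·517² / 15344 = 34.8395.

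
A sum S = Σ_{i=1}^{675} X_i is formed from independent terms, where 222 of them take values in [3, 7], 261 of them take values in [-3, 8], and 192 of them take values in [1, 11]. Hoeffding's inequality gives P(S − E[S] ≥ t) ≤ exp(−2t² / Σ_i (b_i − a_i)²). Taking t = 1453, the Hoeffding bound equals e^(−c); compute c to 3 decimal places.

Σ(b_i − a_i)² = 222·4² + 261·11² + 192·10² = 54333.
c = 2t² / 54333 = 2·1453² / 54333 = 77.7137.

77.714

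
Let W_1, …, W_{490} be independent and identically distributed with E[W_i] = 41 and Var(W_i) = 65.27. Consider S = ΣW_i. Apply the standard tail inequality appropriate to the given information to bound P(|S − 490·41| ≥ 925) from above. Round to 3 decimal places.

With mean and variance of each term known, Chebyshev's inequality bounds the deviation of the sum (or sample mean).
Var(S) = n·Var(W_i) = 490·65.27 = 31982.3.
Chebyshev: P(|S − 490·41| ≥ 925) ≤ Var(S)/925² = 31982.3/855625 = 0.0374.

0.037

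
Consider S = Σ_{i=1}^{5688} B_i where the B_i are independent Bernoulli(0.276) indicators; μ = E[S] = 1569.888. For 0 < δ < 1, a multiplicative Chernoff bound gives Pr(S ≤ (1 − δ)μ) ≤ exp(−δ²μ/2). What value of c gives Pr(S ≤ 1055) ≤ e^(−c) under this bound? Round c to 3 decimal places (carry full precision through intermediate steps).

84.436

Write 1055 = (1 − δ)μ, so δ = 1 − 1055/1569.888 = 0.3279775…
Then the exponent is δ²μ/2 = (μ − 1055)²/(2μ) = 84.435849.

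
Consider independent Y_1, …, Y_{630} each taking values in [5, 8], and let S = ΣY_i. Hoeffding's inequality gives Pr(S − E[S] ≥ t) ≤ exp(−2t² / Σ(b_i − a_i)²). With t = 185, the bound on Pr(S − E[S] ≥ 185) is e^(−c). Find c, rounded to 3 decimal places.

12.072

Σ(b_i − a_i)² = 630·(3)² = 5670.
c = 2t²/5670 = 2·185²/5670 = 12.0723.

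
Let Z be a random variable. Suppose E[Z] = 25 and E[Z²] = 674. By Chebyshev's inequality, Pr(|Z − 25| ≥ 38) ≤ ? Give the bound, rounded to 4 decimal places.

Var(Z) = E[Z²] − (E[Z])² = 674 − 625 = 49.
Chebyshev's inequality: Pr(|Z − μ| ≥ t) ≤ Var(Z)/t² = 49/1444 = 0.0339.

0.0339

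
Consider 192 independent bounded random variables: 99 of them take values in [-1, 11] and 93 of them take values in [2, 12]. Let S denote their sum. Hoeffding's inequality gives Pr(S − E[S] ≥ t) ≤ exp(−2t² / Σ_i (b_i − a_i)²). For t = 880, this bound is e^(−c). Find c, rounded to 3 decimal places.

65.750

Σ(b_i − a_i)² = 99·12² + 93·10² = 23556.
c = 2t² / 23556 = 2·880² / 23556 = 65.7497.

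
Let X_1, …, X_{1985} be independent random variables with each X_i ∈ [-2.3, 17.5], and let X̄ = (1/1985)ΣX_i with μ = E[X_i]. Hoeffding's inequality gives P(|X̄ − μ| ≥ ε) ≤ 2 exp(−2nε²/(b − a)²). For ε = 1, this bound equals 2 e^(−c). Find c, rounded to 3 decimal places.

c = 2nε²/(b − a)² = 2·1985·1² / 19.8² = 10.1265.

10.127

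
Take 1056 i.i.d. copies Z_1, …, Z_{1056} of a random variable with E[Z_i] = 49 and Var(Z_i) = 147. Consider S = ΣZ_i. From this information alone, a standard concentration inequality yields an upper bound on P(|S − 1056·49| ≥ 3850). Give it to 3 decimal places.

With mean and variance of each term known, Chebyshev's inequality bounds the deviation of the sum (or sample mean).
Var(S) = n·Var(Z_i) = 1056·147 = 155232.
Chebyshev: P(|S − 1056·49| ≥ 3850) ≤ Var(S)/3850² = 155232/14822500 = 0.0105.

0.010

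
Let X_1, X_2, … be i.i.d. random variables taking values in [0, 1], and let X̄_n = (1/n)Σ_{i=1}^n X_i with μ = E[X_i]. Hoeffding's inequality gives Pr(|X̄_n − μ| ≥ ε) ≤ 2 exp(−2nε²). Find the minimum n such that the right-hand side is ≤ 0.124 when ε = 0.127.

87

Require 2·exp(−2nε²) ≤ 0.124, i.e. 2nε² ≥ ln(2/0.124) = 2.780621.
So n ≥ 2.780621 / (2·0.127²) = 86.199.
The smallest integer n is 87.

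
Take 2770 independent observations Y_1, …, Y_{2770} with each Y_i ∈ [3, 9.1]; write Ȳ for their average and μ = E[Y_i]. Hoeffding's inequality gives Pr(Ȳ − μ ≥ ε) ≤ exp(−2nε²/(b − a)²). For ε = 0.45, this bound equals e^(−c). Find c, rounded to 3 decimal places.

30.149

c = 2nε²/(b − a)² = 2·2770·0.45² / 6.1² = 30.1492.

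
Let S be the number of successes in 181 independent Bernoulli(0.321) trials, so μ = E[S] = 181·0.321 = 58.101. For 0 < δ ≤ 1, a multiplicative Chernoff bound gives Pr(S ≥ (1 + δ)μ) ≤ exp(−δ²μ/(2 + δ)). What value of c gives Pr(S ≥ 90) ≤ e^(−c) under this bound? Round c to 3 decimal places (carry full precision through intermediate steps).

Write 90 = (1 + δ)μ, so δ = 90/58.101 − 1 = 0.5490267…
Then the exponent is δ²μ/(2 + δ) = (90 − μ)² / (μ·(2 + δ)) = 6.870623.

6.871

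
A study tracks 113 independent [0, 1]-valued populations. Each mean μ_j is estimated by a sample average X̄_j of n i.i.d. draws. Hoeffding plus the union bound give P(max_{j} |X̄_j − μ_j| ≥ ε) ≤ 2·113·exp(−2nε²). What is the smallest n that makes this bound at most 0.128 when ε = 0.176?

Need 2·113·exp(−2nε²) ≤ 0.128, i.e. exp(−2nε²) ≤ 0.128/226.
So 2nε² ≥ ln(226/0.128) = 7.476260.
Hence n ≥ 7.476260/(2·0.176²) = 120.678.
The smallest integer n is 121.

121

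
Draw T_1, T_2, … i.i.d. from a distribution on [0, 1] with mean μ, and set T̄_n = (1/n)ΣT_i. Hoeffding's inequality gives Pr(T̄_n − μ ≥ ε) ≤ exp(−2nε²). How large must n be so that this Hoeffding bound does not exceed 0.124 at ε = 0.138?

Require exp(−2nε²) ≤ 0.124, i.e. 2nε² ≥ ln(1/0.124) = 2.087474.
So n ≥ 2.087474 / (2·0.138²) = 54.807.
The smallest integer n is 55.

55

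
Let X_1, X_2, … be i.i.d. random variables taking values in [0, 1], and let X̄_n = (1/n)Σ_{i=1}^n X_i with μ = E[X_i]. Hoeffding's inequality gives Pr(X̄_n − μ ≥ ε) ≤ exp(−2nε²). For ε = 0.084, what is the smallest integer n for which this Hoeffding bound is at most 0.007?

Require exp(−2nε²) ≤ 0.007, i.e. 2nε² ≥ ln(1/0.007) = 4.961845.
So n ≥ 4.961845 / (2·0.084²) = 351.605.
The smallest integer n is 352.

352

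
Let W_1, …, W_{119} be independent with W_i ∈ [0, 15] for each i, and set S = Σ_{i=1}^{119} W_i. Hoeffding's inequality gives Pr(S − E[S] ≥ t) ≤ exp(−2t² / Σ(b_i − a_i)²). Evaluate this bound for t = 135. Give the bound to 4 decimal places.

Σ(b_i − a_i)² = 119·(15)² = 26775.
Exponent = 2·135²/26775 = 1.3613.
Bound = exp(−1.3613) = 0.25632.

0.2563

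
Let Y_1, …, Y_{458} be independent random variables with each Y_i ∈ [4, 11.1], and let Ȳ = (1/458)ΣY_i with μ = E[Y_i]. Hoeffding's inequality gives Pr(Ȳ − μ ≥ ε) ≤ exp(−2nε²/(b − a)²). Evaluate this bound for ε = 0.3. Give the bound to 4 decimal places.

0.1949

Exponent: 2nε²/(b − a)² = 2·458·0.3² / 7.1² = 1.63539.
Bound = exp(−1.63539) = 0.19488.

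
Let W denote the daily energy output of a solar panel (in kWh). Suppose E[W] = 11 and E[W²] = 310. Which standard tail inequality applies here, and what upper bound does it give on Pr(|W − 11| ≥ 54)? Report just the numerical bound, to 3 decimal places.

0.065

The first two moments determine the variance, so Chebyshev's inequality is the sharpest standard bound available.
Var(W) = E[W²] − (E[W])² = 310 − 121 = 189.
Chebyshev's inequality: Pr(|W − μ| ≥ t) ≤ Var(W)/t² = 189/2916 = 0.0648.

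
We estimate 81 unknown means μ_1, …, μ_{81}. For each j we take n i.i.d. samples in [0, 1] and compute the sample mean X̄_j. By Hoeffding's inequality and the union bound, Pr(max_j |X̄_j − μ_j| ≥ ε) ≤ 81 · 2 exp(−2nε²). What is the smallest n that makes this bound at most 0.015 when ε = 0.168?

165

Need 2·81·exp(−2nε²) ≤ 0.015, i.e. exp(−2nε²) ≤ 0.015/162.
So 2nε² ≥ ln(162/0.015) = 9.287301.
Hence n ≥ 9.287301/(2·0.168²) = 164.528.
The smallest integer n is 165.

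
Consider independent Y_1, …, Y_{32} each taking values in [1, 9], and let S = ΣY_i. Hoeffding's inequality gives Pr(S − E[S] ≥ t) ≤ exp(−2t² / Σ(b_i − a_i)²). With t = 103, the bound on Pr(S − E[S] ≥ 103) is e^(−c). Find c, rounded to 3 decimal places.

Σ(b_i − a_i)² = 32·(8)² = 2048.
c = 2t²/2048 = 2·103²/2048 = 10.3604.

10.360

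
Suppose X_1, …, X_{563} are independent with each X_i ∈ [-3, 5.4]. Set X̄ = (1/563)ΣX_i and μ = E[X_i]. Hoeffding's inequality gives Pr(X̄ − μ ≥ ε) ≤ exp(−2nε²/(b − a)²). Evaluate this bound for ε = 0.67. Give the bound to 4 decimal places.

Exponent: 2nε²/(b − a)² = 2·563·0.67² / 8.4² = 7.16357.
Bound = exp(−7.16357) = 0.00077.

0.0008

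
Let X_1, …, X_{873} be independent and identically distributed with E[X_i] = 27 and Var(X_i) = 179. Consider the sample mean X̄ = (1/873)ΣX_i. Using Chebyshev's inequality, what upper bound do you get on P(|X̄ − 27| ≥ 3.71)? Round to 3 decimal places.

Var(X̄) = Var(X_i)/n = 179/873 = 0.20504.
Chebyshev: P(|X̄ − 27| ≥ 3.71) ≤ Var(X̄)/(3.71)² = 179/(873·3.71²) = 0.0149.

0.015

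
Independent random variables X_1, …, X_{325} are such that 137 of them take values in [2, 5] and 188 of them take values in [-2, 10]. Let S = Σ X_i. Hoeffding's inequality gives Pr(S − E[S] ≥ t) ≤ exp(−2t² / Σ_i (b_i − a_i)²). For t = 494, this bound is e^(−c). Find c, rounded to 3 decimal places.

17.243

Σ(b_i − a_i)² = 137·3² + 188·12² = 28305.
c = 2t² / 28305 = 2·494² / 28305 = 17.2433.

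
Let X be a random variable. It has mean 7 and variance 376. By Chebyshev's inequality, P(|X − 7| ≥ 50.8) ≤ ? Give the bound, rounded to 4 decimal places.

0.1457

Chebyshev: P(|X − μ| ≥ t) ≤ Var(X)/t².
Bound = 376 / 2580.64 = 0.1457.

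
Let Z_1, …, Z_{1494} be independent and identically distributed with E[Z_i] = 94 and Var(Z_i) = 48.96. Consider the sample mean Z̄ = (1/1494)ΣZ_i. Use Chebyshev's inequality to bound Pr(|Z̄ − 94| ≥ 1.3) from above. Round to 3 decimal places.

Var(Z̄) = Var(Z_i)/n = 48.96/1494 = 0.032771.
Chebyshev: Pr(|Z̄ − 94| ≥ 1.3) ≤ Var(Z̄)/(1.3)² = 48.96/(1494·1.3²) = 0.0194.

0.019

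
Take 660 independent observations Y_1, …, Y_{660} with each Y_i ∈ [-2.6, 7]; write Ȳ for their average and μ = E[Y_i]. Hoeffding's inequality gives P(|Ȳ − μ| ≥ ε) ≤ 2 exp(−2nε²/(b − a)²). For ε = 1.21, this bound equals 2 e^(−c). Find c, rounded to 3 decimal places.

20.970

c = 2nε²/(b − a)² = 2·660·1.21² / 9.6² = 20.9702.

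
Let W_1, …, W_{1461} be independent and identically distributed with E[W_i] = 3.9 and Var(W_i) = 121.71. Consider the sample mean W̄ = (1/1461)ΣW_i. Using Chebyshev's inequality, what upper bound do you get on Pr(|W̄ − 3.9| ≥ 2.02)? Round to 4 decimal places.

Var(W̄) = Var(W_i)/n = 121.71/1461 = 0.083306.
Chebyshev: Pr(|W̄ − 3.9| ≥ 2.02) ≤ Var(W̄)/(2.02)² = 121.71/(1461·2.02²) = 0.0204.

0.0204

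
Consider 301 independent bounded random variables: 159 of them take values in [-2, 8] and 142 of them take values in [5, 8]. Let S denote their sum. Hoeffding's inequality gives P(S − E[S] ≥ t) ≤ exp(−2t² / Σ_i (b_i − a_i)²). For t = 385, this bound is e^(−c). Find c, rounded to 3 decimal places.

17.258

Σ(b_i − a_i)² = 159·10² + 142·3² = 17178.
c = 2t² / 17178 = 2·385² / 17178 = 17.2575.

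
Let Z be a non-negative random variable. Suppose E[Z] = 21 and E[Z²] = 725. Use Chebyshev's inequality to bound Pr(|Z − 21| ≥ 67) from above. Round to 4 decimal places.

Var(Z) = E[Z²] − (E[Z])² = 725 − 441 = 284.
Chebyshev's inequality: Pr(|Z − μ| ≥ t) ≤ Var(Z)/t² = 284/4489 = 0.0633.

0.0633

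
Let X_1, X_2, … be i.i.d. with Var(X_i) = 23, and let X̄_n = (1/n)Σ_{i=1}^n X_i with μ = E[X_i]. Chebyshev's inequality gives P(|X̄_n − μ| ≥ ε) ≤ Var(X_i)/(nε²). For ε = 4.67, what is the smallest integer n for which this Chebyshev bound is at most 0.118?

9

Require 23/(n·4.67²) ≤ 0.118, i.e. n ≥ 23/(0.118·4.67²) = 8.937.
The smallest integer n is 9.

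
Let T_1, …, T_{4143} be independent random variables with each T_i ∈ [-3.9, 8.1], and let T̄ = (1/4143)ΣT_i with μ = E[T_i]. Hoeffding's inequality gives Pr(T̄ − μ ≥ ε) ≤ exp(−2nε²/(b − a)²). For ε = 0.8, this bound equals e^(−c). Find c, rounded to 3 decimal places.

36.827

c = 2nε²/(b − a)² = 2·4143·0.8² / 12² = 36.8267.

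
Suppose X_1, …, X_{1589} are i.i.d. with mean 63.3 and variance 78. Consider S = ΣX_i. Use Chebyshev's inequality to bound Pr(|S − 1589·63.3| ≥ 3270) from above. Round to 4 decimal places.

0.0116

Var(S) = n·Var(X_i) = 1589·78 = 123942.
Chebyshev: Pr(|S − 1589·63.3| ≥ 3270) ≤ Var(S)/3270² = 123942/10692900 = 0.0116.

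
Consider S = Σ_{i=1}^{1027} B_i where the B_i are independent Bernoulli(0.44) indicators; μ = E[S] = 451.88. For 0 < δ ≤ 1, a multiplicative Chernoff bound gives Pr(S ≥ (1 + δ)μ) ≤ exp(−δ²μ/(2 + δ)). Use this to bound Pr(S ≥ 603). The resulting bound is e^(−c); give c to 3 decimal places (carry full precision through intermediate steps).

Write 603 = (1 + δ)μ, so δ = 603/451.88 − 1 = 0.3344251…
Then the exponent is δ²μ/(2 + δ) = (603 − μ)² / (μ·(2 + δ)) = 21.649149.

21.649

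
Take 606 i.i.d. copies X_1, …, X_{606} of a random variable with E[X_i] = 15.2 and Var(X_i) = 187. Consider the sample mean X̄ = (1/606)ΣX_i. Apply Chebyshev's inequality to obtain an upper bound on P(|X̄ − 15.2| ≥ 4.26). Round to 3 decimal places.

0.017

Var(X̄) = Var(X_i)/n = 187/606 = 0.30858.
Chebyshev: P(|X̄ − 15.2| ≥ 4.26) ≤ Var(X̄)/(4.26)² = 187/(606·4.26²) = 0.0170.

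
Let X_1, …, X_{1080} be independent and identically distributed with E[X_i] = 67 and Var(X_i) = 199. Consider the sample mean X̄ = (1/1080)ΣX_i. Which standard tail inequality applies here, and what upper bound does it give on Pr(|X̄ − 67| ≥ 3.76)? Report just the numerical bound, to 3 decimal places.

With mean and variance of each term known, Chebyshev's inequality bounds the deviation of the sum (or sample mean).
Var(X̄) = Var(X_i)/n = 199/1080 = 0.18426.
Chebyshev: Pr(|X̄ − 67| ≥ 3.76) ≤ Var(X̄)/(3.76)² = 199/(1080·3.76²) = 0.0130.

0.013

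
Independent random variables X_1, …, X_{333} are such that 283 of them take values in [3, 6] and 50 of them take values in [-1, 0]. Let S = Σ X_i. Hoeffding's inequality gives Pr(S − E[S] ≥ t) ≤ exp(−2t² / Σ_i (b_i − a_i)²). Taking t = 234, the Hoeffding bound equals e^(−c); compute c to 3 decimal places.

42.169

Σ(b_i − a_i)² = 283·3² + 50·1² = 2597.
c = 2t² / 2597 = 2·234² / 2597 = 42.1687.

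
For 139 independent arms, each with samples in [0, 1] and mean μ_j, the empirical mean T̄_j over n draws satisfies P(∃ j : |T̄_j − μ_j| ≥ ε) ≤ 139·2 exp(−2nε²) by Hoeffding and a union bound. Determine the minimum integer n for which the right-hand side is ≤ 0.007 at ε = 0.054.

Need 2·139·exp(−2nε²) ≤ 0.007, i.e. exp(−2nε²) ≤ 0.007/278.
So 2nε² ≥ ln(278/0.007) = 10.589466.
Hence n ≥ 10.589466/(2·0.054²) = 1815.752.
The smallest integer n is 1816.

1816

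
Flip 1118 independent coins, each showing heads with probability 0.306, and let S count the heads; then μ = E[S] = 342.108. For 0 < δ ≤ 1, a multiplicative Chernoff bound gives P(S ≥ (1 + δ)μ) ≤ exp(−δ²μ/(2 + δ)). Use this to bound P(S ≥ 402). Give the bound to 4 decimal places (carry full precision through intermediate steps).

Write 402 = (1 + δ)μ, so δ = 402/342.108 − 1 = 0.1750675…
Then the exponent is δ²μ/(2 + δ) = (402 − μ)² / (μ·(2 + δ)) = 4.820606.
Bound = exp(−4.820606) = 0.00806.

0.0081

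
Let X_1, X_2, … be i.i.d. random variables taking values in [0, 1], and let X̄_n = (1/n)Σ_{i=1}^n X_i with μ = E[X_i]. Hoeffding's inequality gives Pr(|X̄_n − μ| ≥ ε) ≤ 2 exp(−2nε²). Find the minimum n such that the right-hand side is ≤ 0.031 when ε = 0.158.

Require 2·exp(−2nε²) ≤ 0.031, i.e. 2nε² ≥ ln(2/0.031) = 4.166915.
So n ≥ 4.166915 / (2·0.158²) = 83.458.
The smallest integer n is 84.

84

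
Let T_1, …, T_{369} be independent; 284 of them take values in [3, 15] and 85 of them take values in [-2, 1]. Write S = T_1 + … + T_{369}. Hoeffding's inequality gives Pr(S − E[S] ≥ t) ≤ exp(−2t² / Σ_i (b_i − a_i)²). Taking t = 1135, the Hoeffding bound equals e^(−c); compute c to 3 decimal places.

Σ(b_i − a_i)² = 284·12² + 85·3² = 41661.
c = 2t² / 41661 = 2·1135² / 41661 = 61.8432.

61.843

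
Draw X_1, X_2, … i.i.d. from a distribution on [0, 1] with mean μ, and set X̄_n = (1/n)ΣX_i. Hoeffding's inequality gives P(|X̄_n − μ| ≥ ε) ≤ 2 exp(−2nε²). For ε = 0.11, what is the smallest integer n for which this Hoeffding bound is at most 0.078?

135

Require 2·exp(−2nε²) ≤ 0.078, i.e. 2nε² ≥ ln(2/0.078) = 3.244194.
So n ≥ 3.244194 / (2·0.11²) = 134.058.
The smallest integer n is 135.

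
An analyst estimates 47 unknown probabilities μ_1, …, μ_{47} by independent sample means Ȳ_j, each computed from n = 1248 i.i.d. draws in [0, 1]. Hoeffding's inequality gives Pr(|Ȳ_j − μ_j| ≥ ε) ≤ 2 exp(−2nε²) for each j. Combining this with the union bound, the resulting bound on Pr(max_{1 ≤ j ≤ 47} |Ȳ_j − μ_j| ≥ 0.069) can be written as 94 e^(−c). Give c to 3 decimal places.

Union bound over the 47 events: Pr(max_{1 ≤ j ≤ 47} |Ȳ_j − μ_j| ≥ 0.069) ≤ 47·2·exp(−2nε²) = 94 exp(−2·1248·0.069²).
So c = 2·1248·0.069² = 11.8835.

11.883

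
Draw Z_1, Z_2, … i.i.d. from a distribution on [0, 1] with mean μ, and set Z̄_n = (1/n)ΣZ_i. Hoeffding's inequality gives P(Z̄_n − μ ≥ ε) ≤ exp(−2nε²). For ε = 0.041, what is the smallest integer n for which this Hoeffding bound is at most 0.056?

858

Require exp(−2nε²) ≤ 0.056, i.e. 2nε² ≥ ln(1/0.056) = 2.882404.
So n ≥ 2.882404 / (2·0.041²) = 857.348.
The smallest integer n is 858.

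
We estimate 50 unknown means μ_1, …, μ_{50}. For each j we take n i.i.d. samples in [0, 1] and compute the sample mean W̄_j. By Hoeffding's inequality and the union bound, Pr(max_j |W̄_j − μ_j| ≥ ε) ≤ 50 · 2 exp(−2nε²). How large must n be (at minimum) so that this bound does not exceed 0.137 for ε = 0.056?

Need 2·50·exp(−2nε²) ≤ 0.137, i.e. exp(−2nε²) ≤ 0.137/100.
So 2nε² ≥ ln(100/0.137) = 6.592945.
Hence n ≥ 6.592945/(2·0.056²) = 1051.171.
The smallest integer n is 1052.

1052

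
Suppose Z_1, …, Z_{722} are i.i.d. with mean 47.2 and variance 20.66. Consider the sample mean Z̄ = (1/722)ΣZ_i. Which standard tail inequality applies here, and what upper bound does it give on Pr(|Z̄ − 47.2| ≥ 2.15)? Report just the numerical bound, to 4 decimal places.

0.0062

With mean and variance of each term known, Chebyshev's inequality bounds the deviation of the sum (or sample mean).
Var(Z̄) = Var(Z_i)/n = 20.66/722 = 0.028615.
Chebyshev: Pr(|Z̄ − 47.2| ≥ 2.15) ≤ Var(Z̄)/(2.15)² = 20.66/(722·2.15²) = 0.0062.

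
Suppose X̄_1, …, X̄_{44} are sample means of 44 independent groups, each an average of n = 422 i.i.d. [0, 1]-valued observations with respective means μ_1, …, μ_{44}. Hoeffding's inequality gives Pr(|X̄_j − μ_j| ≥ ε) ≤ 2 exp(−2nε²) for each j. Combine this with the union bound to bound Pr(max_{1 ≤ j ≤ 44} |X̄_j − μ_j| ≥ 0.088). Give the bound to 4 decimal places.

0.1276

Per-experiment Hoeffding bound: 2·exp(−2·422·0.088²) = 2·exp(−6.53594) = 0.0029007.
Union bound over 44 events: 44·0.0029007 = 0.12763.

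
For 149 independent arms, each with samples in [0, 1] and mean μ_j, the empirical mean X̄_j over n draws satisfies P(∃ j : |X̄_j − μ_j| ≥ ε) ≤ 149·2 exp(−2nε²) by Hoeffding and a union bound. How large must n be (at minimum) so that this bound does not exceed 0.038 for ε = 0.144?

217

Need 2·149·exp(−2nε²) ≤ 0.038, i.e. exp(−2nε²) ≤ 0.038/298.
So 2nε² ≥ ln(298/0.038) = 8.967263.
Hence n ≥ 8.967263/(2·0.144²) = 216.225.
The smallest integer n is 217.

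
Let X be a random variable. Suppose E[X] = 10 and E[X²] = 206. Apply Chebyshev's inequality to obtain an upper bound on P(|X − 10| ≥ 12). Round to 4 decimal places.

0.7361

Var(X) = E[X²] − (E[X])² = 206 − 100 = 106.
Chebyshev's inequality: P(|X − μ| ≥ t) ≤ Var(X)/t² = 106/144 = 0.7361.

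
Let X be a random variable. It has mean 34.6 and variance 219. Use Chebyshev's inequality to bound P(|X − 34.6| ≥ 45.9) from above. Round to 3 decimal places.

0.104

Chebyshev: P(|X − μ| ≥ t) ≤ Var(X)/t².
Bound = 219 / 2106.81 = 0.1039.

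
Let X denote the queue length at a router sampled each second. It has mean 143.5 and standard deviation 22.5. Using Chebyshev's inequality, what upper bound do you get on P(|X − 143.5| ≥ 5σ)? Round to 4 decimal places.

0.0400

Chebyshev: P(|X − μ| ≥ t) ≤ Var(X)/t².
Var(X) = σ² = 22.5² = 506.25.
t = 5·22.5 = 112.5.
Bound = 506.25 / 12656.25 = 0.0400.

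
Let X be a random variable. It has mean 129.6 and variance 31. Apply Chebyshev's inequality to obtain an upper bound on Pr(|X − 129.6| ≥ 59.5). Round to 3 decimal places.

Chebyshev: Pr(|X − μ| ≥ t) ≤ Var(X)/t².
Bound = 31 / 3540.25 = 0.0088.

0.009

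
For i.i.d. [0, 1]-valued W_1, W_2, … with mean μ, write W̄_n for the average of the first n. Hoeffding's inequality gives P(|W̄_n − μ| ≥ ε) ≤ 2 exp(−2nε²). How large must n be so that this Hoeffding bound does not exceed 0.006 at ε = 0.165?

107

Require 2·exp(−2nε²) ≤ 0.006, i.e. 2nε² ≥ ln(2/0.006) = 5.809143.
So n ≥ 5.809143 / (2·0.165²) = 106.688.
The smallest integer n is 107.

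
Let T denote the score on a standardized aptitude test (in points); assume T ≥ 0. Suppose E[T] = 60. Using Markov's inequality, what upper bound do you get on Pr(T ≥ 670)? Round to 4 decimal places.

Markov's inequality: for a non-negative random variable, Pr(T ≥ a) ≤ E[T]/a.
Here E[T] = 60 and a = 670, so the bound is 60/670 = 0.0896.

0.0896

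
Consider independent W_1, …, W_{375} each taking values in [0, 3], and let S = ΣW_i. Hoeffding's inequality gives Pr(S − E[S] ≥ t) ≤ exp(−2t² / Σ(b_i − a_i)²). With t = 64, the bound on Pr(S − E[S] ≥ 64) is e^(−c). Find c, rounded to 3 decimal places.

Σ(b_i − a_i)² = 375·(3)² = 3375.
c = 2t²/3375 = 2·64²/3375 = 2.4273.

2.427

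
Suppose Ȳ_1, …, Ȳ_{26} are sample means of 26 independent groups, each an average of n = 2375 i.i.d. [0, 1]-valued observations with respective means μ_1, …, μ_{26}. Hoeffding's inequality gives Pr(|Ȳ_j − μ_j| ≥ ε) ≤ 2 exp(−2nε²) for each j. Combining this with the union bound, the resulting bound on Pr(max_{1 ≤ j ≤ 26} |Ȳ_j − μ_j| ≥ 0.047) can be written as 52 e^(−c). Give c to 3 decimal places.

Union bound over the 26 events: Pr(max_{1 ≤ j ≤ 26} |Ȳ_j − μ_j| ≥ 0.047) ≤ 26·2·exp(−2nε²) = 52 exp(−2·2375·0.047²).
So c = 2·2375·0.047² = 10.4927.

10.493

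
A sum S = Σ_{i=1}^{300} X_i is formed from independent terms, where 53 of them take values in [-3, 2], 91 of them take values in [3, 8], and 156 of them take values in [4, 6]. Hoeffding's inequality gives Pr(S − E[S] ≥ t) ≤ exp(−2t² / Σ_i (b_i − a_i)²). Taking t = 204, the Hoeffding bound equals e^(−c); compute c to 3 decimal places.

19.705

Σ(b_i − a_i)² = 53·5² + 91·5² + 156·2² = 4224.
c = 2t² / 4224 = 2·204² / 4224 = 19.7045.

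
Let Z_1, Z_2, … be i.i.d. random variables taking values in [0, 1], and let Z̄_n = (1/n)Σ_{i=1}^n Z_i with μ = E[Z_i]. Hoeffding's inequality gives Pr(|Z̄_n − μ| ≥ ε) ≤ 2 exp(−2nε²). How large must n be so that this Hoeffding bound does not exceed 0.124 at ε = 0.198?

Require 2·exp(−2nε²) ≤ 0.124, i.e. 2nε² ≥ ln(2/0.124) = 2.780621.
So n ≥ 2.780621 / (2·0.198²) = 35.463.
The smallest integer n is 36.

36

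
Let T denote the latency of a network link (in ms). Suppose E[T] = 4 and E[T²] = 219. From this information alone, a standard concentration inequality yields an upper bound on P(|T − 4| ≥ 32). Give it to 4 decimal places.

0.1982

The first two moments determine the variance, so Chebyshev's inequality is the sharpest standard bound available.
Var(T) = E[T²] − (E[T])² = 219 − 16 = 203.
Chebyshev's inequality: P(|T − μ| ≥ t) ≤ Var(T)/t² = 203/1024 = 0.1982.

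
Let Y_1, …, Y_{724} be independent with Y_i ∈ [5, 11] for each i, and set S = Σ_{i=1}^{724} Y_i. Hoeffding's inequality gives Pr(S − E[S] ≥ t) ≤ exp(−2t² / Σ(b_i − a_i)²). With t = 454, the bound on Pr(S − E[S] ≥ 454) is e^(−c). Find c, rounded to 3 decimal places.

Σ(b_i − a_i)² = 724·(6)² = 26064.
c = 2t²/26064 = 2·454²/26064 = 15.8161.

15.816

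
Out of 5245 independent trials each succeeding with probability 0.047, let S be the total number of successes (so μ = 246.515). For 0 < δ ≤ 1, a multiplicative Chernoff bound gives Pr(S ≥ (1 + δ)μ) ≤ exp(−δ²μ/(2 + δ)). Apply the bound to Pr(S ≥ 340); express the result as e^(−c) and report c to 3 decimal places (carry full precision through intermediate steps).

14.901

Write 340 = (1 + δ)μ, so δ = 340/246.515 − 1 = 0.3792264…
Then the exponent is δ²μ/(2 + δ) = (340 − μ)² / (μ·(2 + δ)) = 14.900634.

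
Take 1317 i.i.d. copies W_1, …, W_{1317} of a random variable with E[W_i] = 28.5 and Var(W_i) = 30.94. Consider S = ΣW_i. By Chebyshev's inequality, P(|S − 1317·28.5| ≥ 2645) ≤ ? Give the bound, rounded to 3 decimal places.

0.006

Var(S) = n·Var(W_i) = 1317·30.94 = 40747.98.
Chebyshev: P(|S − 1317·28.5| ≥ 2645) ≤ Var(S)/2645² = 40747.98/6996025 = 0.0058.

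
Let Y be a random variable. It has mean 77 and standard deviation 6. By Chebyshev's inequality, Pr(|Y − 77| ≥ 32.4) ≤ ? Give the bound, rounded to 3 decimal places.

0.034

Chebyshev: Pr(|Y − μ| ≥ t) ≤ Var(Y)/t².
Var(Y) = σ² = 6² = 36.
Bound = 36 / 1049.76 = 0.0343.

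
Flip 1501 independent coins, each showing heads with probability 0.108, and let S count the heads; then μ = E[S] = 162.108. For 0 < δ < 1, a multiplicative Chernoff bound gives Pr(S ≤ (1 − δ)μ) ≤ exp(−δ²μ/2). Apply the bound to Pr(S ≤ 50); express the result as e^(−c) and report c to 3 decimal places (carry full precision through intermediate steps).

Write 50 = (1 − δ)μ, so δ = 1 − 50/162.108 = 0.6915636…
Then the exponent is δ²μ/2 = (μ − 50)²/(2μ) = 38.764909.

38.765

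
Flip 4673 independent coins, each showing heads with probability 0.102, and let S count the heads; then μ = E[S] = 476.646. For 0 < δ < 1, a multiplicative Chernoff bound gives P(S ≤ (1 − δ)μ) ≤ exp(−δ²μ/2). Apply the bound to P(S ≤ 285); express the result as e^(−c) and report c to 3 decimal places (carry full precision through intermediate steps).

38.528

Write 285 = (1 − δ)μ, so δ = 1 − 285/476.646 = 0.402072…
Then the exponent is δ²μ/2 = (μ − 285)²/(2μ) = 38.527743.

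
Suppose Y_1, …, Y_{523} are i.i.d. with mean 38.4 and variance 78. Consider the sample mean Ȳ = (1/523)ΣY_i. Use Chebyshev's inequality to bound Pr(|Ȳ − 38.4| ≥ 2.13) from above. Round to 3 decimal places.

Var(Ȳ) = Var(Y_i)/n = 78/523 = 0.14914.
Chebyshev: Pr(|Ȳ − 38.4| ≥ 2.13) ≤ Var(Ȳ)/(2.13)² = 78/(523·2.13²) = 0.0329.

0.033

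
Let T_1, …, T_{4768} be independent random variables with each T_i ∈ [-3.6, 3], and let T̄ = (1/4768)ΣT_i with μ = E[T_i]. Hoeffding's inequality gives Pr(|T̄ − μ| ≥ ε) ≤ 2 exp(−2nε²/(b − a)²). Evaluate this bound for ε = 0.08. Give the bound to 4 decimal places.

Exponent: 2nε²/(b − a)² = 2·4768·0.08² / 6.6² = 1.40107.
Bound = 2·exp(−1.40107) = 0.49267.

0.4927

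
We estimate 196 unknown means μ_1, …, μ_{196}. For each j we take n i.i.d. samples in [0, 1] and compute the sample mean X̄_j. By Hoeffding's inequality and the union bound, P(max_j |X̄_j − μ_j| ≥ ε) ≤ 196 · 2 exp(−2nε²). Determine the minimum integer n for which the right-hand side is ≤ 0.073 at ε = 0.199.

Need 2·196·exp(−2nε²) ≤ 0.073, i.e. exp(−2nε²) ≤ 0.073/392.
So 2nε² ≥ ln(392/0.073) = 8.588558.
Hence n ≥ 8.588558/(2·0.199²) = 108.439.
The smallest integer n is 109.

109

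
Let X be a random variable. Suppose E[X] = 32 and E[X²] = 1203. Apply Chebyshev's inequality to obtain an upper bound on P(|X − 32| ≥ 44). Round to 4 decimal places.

Var(X) = E[X²] − (E[X])² = 1203 − 1024 = 179.
Chebyshev's inequality: P(|X − μ| ≥ t) ≤ Var(X)/t² = 179/1936 = 0.0925.

0.0925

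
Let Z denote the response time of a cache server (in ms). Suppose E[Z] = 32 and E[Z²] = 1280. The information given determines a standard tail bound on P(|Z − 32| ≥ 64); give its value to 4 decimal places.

The first two moments determine the variance, so Chebyshev's inequality is the sharpest standard bound available.
Var(Z) = E[Z²] − (E[Z])² = 1280 − 1024 = 256.
Chebyshev's inequality: P(|Z − μ| ≥ t) ≤ Var(Z)/t² = 256/4096 = 0.0625.

0.0625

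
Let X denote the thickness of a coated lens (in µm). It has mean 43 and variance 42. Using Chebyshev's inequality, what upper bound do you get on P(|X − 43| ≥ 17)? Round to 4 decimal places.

Chebyshev: P(|X − μ| ≥ t) ≤ Var(X)/t².
Bound = 42 / 289 = 0.1453.

0.1453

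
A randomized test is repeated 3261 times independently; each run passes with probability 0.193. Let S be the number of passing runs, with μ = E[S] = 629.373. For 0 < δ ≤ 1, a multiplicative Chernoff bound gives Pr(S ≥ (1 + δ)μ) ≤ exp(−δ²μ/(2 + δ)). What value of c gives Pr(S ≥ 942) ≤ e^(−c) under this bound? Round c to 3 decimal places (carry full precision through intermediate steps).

62.198

Write 942 = (1 + δ)μ, so δ = 942/629.373 − 1 = 0.4967277…
Then the exponent is δ²μ/(2 + δ) = (942 − μ)² / (μ·(2 + δ)) = 62.197608.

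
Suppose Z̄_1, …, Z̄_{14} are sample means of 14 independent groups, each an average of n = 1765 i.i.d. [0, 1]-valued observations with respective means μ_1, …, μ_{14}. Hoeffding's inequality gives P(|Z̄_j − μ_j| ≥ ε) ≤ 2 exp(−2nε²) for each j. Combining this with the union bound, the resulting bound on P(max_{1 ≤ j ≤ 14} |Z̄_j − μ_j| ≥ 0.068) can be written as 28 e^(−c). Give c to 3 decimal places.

Union bound over the 14 events: P(max_{1 ≤ j ≤ 14} |Z̄_j − μ_j| ≥ 0.068) ≤ 14·2·exp(−2nε²) = 28 exp(−2·1765·0.068²).
So c = 2·1765·0.068² = 16.3227.

16.323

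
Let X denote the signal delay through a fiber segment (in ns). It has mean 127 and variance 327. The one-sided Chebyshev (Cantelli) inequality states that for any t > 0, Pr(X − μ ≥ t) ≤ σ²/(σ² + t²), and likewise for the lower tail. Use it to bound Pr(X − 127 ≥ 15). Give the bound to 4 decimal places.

0.5924

Here σ² = 327 and t = 15, so σ² + t² = 552.
Cantelli's bound: 327/552 = 0.5924.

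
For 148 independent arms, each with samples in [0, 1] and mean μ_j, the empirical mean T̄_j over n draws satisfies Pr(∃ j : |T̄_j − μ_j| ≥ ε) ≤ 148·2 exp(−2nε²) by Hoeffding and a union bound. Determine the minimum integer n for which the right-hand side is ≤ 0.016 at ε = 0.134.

Need 2·148·exp(−2nε²) ≤ 0.016, i.e. exp(−2nε²) ≤ 0.016/296.
So 2nε² ≥ ln(296/0.016) = 9.825526.
Hence n ≥ 9.825526/(2·0.134²) = 273.600.
The smallest integer n is 274.

274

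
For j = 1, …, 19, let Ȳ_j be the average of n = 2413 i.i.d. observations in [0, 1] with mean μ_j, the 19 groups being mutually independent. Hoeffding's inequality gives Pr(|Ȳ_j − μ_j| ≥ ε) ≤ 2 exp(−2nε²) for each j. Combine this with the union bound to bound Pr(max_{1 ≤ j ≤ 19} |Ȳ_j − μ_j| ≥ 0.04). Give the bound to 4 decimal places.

0.0168

Per-experiment Hoeffding bound: 2·exp(−2·2413·0.04²) = 2·exp(−7.72160) = 0.0008863.
Union bound over 19 events: 19·0.0008863 = 0.01684.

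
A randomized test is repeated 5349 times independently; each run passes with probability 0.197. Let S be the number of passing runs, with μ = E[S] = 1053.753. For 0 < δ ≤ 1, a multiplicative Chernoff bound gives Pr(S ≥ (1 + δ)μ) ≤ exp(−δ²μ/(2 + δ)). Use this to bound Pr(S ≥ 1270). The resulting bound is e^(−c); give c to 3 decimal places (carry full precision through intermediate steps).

20.124

Write 1270 = (1 + δ)μ, so δ = 1270/1053.753 − 1 = 0.205216…
Then the exponent is δ²μ/(2 + δ) = (1270 − μ)² / (μ·(2 + δ)) = 20.123810.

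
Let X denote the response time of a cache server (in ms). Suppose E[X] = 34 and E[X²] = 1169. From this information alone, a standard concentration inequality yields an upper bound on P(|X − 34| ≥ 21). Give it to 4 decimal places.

The first two moments determine the variance, so Chebyshev's inequality is the sharpest standard bound available.
Var(X) = E[X²] − (E[X])² = 1169 − 1156 = 13.
Chebyshev's inequality: P(|X − μ| ≥ t) ≤ Var(X)/t² = 13/441 = 0.0295.

0.0295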